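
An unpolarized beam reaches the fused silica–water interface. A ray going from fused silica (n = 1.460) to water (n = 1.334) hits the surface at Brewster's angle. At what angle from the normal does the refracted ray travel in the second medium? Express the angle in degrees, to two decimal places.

θ_t ≈ 47.58°

θ_B = arctan(n₂/n₁) = arctan(1.334/1.460) = 42.42°.
At Brewster's angle the reflected and refracted rays are perpendicular, so θ_t = 90° − θ_B = 90° − 42.42° = 47.58°.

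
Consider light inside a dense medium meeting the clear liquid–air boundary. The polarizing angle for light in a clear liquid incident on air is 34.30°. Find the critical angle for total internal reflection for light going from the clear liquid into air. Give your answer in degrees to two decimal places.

θ_c ≈ 43.01°

From Brewster, n₂/n₁ = tan θ_B = tan 34.30° = 0.6822.
Then sin θ_c = n₂/n₁ = 0.6822, so θ_c = arcsin 0.6822 = 43.01°.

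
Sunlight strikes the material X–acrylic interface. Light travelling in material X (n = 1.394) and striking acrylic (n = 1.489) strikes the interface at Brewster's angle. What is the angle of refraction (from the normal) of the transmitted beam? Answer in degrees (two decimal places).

θ_t ≈ 43.11°

tan θ_B = n₂/n₁ = 1.489/1.394 = 1.0681, so θ_B = 46.89°.
At Brewster's angle the reflected and refracted rays are perpendicular, so θ_t = 90° − θ_B = 90° − 46.89° = 43.11°.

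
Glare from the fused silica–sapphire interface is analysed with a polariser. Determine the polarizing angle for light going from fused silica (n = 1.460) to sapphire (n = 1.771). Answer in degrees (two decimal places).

tan θ_B = n₂/n₁ = 1.771/1.460 = 1.2130.
So θ_B = arctan 1.2130 = 50.50°.

θ_B ≈ 50.50°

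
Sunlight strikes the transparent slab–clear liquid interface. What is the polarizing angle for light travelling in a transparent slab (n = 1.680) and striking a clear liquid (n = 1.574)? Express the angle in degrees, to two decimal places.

θ_B ≈ 43.13°

Brewster's condition: tan θ_B = n₂/n₁ = 1.574/1.680 = 0.9369.
θ_B = arctan(0.9369) = 43.13°.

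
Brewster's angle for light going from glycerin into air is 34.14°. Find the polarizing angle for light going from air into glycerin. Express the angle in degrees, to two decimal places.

θ_B' ≈ 55.86°

Reversing the direction swaps n₁ and n₂, so tan θ_B' = 1/tan θ_B and θ_B' = 90° − θ_B.
Hence θ_B' = 90° − 34.14° = 55.86°.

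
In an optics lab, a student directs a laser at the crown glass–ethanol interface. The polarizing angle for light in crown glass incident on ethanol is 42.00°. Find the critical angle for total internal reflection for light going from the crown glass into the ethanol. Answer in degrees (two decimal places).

From Brewster, n₂/n₁ = tan θ_B = tan 42.00° = 0.9004.
Then sin θ_c = n₂/n₁ = 0.9004, so θ_c = arcsin 0.9004 = 64.21°.

θ_c ≈ 64.21°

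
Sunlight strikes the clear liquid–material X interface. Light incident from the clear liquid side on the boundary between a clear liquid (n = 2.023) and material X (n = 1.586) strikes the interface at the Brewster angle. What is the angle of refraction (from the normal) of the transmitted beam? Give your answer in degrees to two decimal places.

θ_B = arctan(n₂/n₁) = arctan(1.586/2.023) = 38.10°.
At Brewster's angle the reflected and refracted rays are perpendicular, so θ_t = 90° − θ_B = 90° − 38.10° = 51.90°.

θ_t ≈ 51.90°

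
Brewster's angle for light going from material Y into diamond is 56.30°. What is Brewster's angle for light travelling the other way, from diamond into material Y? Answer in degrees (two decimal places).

θ_B' ≈ 33.70°

tan θ_B' = n₁/n₂ = 1/tan θ_B, so θ_B' = 90° − θ_B.
θ_B' = 90° − 56.30° = 33.70°.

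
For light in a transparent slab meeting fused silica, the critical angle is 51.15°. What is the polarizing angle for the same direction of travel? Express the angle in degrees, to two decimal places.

n₂/n₁ = sin θ_c = sin 51.15° = 0.7788.
tan θ_B equals the same ratio, so θ_B = arctan(0.7788) = 37.91°.

θ_B ≈ 37.91°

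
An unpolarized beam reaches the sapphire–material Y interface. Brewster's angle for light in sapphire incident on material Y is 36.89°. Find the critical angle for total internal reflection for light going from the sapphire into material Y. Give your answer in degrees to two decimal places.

θ_c ≈ 48.64°

From Brewster, n₂/n₁ = tan θ_B = tan 36.89° = 0.7505.
Then sin θ_c = n₂/n₁ = 0.7505, so θ_c = arcsin 0.7505 = 48.64°.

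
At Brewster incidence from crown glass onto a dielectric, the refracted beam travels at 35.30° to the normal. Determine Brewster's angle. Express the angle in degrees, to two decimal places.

θ_B ≈ 54.70°

Brewster's condition makes the reflected and refracted beams perpendicular: θ_B + θ_t = 90°.
So θ_B = 90° − θ_t = 90° − 35.30° = 54.70°.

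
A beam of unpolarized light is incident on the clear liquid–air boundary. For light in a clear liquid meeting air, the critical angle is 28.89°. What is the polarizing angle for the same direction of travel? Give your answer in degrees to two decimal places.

sin θ_c = n₂/n₁, so n₂/n₁ = sin 28.89° = 0.4831.
Brewster: tan θ_B = n₂/n₁ = 0.4831.
θ_B = arctan(0.4831) = 25.79°.

θ_B ≈ 25.79°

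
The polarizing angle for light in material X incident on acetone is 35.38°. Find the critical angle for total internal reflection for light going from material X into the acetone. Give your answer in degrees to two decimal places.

n₂/n₁ = tan 35.38° = 0.7101; the critical angle satisfies sin θ_c = n₂/n₁.
θ_c = arcsin(0.7101) = 45.25°.

θ_c ≈ 45.25°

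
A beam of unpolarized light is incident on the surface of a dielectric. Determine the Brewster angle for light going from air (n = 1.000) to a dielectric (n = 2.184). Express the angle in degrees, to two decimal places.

θ_B ≈ 65.40°

Brewster's condition: tan θ_B = n₂/n₁ = 2.184/1.000 = 2.1840. Taking the arctangent, θ_B = 65.40°.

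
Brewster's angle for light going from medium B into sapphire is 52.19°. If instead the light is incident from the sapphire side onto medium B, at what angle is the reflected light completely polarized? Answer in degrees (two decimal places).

The two Brewster angles are complementary: θ_B' = 90° − θ_B = 90° − 52.19° = 37.81°.

θ_B' ≈ 37.81°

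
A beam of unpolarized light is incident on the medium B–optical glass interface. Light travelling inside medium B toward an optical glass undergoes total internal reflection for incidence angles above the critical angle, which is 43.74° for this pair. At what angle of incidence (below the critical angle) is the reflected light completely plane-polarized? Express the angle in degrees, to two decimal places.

θ_B ≈ 34.66°

n₂/n₁ = sin θ_c = sin 43.74° = 0.6914.
tan θ_B equals the same ratio, so θ_B = arctan(0.6914) = 34.66°.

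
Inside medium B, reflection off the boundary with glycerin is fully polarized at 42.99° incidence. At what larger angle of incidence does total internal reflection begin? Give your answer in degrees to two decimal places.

tan θ_B = n₂/n₁ = tan 42.99° = 0.9322.
Total internal reflection: sin θ_c = n₂/n₁ = 0.9322.
θ_c = arcsin(0.9322) = 68.78°.

θ_c ≈ 68.78°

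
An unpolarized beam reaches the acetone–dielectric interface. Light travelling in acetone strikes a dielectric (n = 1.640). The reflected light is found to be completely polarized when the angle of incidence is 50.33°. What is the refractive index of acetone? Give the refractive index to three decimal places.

At Brewster's angle, tan θ_B = n₂/n₁ with n₁ on the incident side (acetone) and n₂ on the transmitted side (a dielectric).
n₁ = n₂ / tan θ_B = 1.640 / tan 50.33° = 1.360.

n ≈ 1.360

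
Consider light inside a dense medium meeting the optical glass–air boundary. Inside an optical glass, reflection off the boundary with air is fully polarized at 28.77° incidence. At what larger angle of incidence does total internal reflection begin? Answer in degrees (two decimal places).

θ_c ≈ 33.30°

tan θ_B = n₂/n₁ = tan 28.77° = 0.5491.
Total internal reflection: sin θ_c = n₂/n₁ = 0.5491.
θ_c = arcsin(0.5491) = 33.30°.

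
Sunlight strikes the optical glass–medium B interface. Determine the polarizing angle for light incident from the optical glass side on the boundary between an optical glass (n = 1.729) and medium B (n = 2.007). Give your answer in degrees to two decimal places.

Here n₂/n₁ = 2.007/1.729 = 1.1608, and Brewster's law gives tan θ_B = n₂/n₁. Taking the arctangent, θ_B = 49.26°.

θ_B ≈ 49.26°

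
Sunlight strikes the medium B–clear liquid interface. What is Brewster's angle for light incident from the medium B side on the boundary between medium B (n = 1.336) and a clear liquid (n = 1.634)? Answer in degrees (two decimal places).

At Brewster's angle the reflected and refracted rays are perpendicular, which with Snell's law gives tan θ_B = n₂/n₁.
Here n₂/n₁ = 1.634/1.336 = 1.2231, and Brewster's law gives tan θ_B = n₂/n₁. Taking the arctangent, θ_B = 50.73°.

θ_B ≈ 50.73°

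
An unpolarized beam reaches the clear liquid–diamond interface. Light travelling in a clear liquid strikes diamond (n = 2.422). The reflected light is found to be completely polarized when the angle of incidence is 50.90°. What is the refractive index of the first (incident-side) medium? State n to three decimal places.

n ≈ 1.968

At Brewster's angle, tan θ_B = n₂/n₁ with n₁ on the incident side (a clear liquid) and n₂ on the transmitted side (diamond).
n₁ = n₂ / tan θ_B = 2.422 / tan 50.90° = 1.968.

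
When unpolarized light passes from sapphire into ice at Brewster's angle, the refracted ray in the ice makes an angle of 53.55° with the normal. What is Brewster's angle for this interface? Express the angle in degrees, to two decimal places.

At Brewster's angle the reflected and refracted rays are perpendicular, so θ_B + θ_t = 90°.
θ_B = 90° − 53.55° = 36.45°.

θ_B ≈ 36.45°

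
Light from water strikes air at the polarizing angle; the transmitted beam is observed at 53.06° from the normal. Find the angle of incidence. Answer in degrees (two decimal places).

θ_B ≈ 36.94°

At Brewster's angle the reflected and refracted rays are perpendicular, so θ_B + θ_t = 90°.
θ_B = 90° − 53.06° = 36.94°.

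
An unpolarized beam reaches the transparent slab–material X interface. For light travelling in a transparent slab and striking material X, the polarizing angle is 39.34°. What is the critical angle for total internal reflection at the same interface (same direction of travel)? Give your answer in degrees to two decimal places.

n₂/n₁ = tan 39.34° = 0.8197; the critical angle satisfies sin θ_c = n₂/n₁.
θ_c = arcsin(0.8197) = 55.05°.

θ_c ≈ 55.05°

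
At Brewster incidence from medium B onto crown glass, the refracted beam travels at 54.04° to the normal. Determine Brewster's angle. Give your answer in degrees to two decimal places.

Since the reflected and refracted rays are at right angles at the polarizing angle, θ_B + θ_t = 90°.
θ_B = 90° − 54.04° = 35.96°.

θ_B ≈ 35.96°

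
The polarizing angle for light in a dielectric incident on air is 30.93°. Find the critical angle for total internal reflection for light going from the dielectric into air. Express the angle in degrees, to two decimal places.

θ_c ≈ 36.81°

tan θ_B = n₂/n₁ = tan 30.93° = 0.5992.
Total internal reflection: sin θ_c = n₂/n₁ = 0.5992.
θ_c = arcsin(0.5992) = 36.81°.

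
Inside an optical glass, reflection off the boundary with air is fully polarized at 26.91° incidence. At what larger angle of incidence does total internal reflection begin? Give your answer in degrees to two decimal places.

From Brewster, n₂/n₁ = tan θ_B = tan 26.91° = 0.5075.
Then sin θ_c = n₂/n₁ = 0.5075, so θ_c = arcsin 0.5075 = 30.50°.

θ_c ≈ 30.50°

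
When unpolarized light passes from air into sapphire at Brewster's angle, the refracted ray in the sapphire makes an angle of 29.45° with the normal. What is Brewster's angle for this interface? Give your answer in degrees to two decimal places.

θ_B ≈ 60.55°

Brewster's condition makes the reflected and refracted beams perpendicular: θ_B + θ_t = 90°.
So θ_B = 90° − θ_t = 90° − 29.45° = 60.55°.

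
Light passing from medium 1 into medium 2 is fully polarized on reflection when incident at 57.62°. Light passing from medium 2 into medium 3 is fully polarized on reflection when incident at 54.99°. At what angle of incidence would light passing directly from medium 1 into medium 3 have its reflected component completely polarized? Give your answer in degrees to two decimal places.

Each Brewster angle gives a ratio: n₂/n₁ = tan 57.62° = 1.5770, n₃/n₂ = tan 54.99° = 1.4276.
Multiplying, n₃/n₁ = 1.5770 × 1.4276 = 2.2513, and θ_B(1→3) = arctan 2.2513 = 66.05°.

θ_B ≈ 66.05°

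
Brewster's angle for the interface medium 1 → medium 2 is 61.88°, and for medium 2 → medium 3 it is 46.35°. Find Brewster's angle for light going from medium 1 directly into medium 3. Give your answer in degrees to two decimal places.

Each Brewster angle gives a ratio: n₂/n₁ = tan 61.88° = 1.8713, n₃/n₂ = tan 46.35° = 1.0483.
So n₃/n₁ = (n₂/n₁)(n₃/n₂) = 1.8713 × 1.0483 = 1.9616.
θ_B(1→3) = arctan(1.9616) = 62.99°.

θ_B ≈ 62.99°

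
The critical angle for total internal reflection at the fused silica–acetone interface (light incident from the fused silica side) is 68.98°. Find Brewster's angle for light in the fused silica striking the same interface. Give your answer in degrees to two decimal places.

θ_B ≈ 43.03°

sin θ_c = n₂/n₁, so n₂/n₁ = sin 68.98° = 0.9335.
Brewster: tan θ_B = n₂/n₁ = 0.9335.
θ_B = arctan(0.9335) = 43.03°.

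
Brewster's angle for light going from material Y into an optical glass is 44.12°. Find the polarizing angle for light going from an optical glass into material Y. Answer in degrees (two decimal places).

θ_B' ≈ 45.88°

tan θ_B' = n₁/n₂ = 1/tan θ_B, so θ_B' = 90° − θ_B.
θ_B' = 90° − 44.12° = 45.88°.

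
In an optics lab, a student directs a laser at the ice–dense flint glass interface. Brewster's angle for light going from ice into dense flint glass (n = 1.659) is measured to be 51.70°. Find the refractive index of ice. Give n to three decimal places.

At Brewster's angle, tan θ_B = n₂/n₁ with n₁ on the incident side (ice) and n₂ on the transmitted side (dense flint glass).
n₁ = n₂ / tan θ_B = 1.659 / tan 51.70° = 1.310.

n ≈ 1.310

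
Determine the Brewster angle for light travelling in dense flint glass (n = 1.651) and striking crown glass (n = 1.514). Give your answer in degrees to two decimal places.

Here n₂/n₁ = 1.514/1.651 = 0.9170, and Brewster's law gives tan θ_B = n₂/n₁. Taking the arctangent, θ_B = 42.52°.

θ_B ≈ 42.52°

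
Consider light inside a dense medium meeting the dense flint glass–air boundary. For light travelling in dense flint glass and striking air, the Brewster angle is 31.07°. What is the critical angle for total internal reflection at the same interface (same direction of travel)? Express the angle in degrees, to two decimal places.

n₂/n₁ = tan 31.07° = 0.6025; the critical angle satisfies sin θ_c = n₂/n₁.
θ_c = arcsin(0.6025) = 37.05°.

θ_c ≈ 37.05°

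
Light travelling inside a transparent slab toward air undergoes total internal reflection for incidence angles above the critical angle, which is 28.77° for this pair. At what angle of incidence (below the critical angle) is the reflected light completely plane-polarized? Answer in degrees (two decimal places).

θ_B ≈ 25.70°

n₂/n₁ = sin θ_c = sin 28.77° = 0.4813.
tan θ_B equals the same ratio, so θ_B = arctan(0.4813) = 25.70°.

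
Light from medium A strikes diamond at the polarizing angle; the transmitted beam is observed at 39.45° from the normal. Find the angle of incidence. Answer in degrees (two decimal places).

θ_B ≈ 50.55°

Since the reflected and refracted rays are at right angles at the polarizing angle, θ_B + θ_t = 90°.
θ_B = 90° − 39.45° = 50.55°.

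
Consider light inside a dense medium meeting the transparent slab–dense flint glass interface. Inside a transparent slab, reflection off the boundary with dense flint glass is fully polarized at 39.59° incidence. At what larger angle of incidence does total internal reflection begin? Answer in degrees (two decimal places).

From Brewster, n₂/n₁ = tan θ_B = tan 39.59° = 0.8270.
Then sin θ_c = n₂/n₁ = 0.8270, so θ_c = arcsin 0.8270 = 55.79°.

θ_c ≈ 55.79°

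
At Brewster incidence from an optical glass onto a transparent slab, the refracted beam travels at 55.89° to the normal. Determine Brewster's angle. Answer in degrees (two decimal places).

θ_B ≈ 34.11°

Since the reflected and refracted rays are at right angles at the polarizing angle, θ_B + θ_t = 90°.
So θ_B = 90° − θ_t = 90° − 55.89° = 34.11°.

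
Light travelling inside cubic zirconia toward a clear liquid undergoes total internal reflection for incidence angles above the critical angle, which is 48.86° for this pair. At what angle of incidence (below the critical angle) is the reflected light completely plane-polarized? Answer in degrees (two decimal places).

n₂/n₁ = sin θ_c = sin 48.86° = 0.7531.
tan θ_B equals the same ratio, so θ_B = arctan(0.7531) = 36.98°.

θ_B ≈ 36.98°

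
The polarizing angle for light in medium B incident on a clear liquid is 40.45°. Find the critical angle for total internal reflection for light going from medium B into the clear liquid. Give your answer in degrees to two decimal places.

From Brewster, n₂/n₁ = tan θ_B = tan 40.45° = 0.8526.
Then sin θ_c = n₂/n₁ = 0.8526, so θ_c = arcsin 0.8526 = 58.49°.

θ_c ≈ 58.49°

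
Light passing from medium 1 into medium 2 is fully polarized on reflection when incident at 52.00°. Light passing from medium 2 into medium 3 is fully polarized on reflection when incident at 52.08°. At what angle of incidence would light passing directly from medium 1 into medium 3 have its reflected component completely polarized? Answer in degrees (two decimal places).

tan θ_B(1→2) = n₂/n₁ = tan 52.00° = 1.2799.
tan θ_B(2→3) = n₃/n₂ = tan 52.08° = 1.2836.
Multiplying, n₃/n₁ = 1.2799 × 1.2836 = 1.6430, and θ_B(1→3) = arctan 1.6430 = 58.67°.

θ_B ≈ 58.67°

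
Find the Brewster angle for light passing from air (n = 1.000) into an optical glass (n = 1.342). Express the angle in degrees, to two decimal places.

Brewster's condition: tan θ_B = n₂/n₁ = 1.342/1.000 = 1.3420.
So θ_B = arctan 1.3420 = 53.31°.

θ_B ≈ 53.31°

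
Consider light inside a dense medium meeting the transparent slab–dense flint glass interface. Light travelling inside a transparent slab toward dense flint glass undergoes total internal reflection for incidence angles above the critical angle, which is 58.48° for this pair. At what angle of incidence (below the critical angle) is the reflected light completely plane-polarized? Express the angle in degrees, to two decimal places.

n₂/n₁ = sin θ_c = sin 58.48° = 0.8525.
tan θ_B equals the same ratio, so θ_B = arctan(0.8525) = 40.45°.

θ_B ≈ 40.45°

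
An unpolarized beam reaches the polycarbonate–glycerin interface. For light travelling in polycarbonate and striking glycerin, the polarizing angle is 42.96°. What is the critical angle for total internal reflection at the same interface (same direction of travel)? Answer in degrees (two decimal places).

n₂/n₁ = tan 42.96° = 0.9312; the critical angle satisfies sin θ_c = n₂/n₁.
θ_c = arcsin(0.9312) = 68.62°.

θ_c ≈ 68.62°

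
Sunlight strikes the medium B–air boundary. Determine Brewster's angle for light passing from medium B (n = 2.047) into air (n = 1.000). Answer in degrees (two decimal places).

The reflected p-component vanishes when tan θ_B = n₂/n₁.
Brewster's condition: tan θ_B = n₂/n₁ = 1.000/2.047 = 0.4885.
θ_B = arctan(0.4885) = 26.04°.

θ_B ≈ 26.04°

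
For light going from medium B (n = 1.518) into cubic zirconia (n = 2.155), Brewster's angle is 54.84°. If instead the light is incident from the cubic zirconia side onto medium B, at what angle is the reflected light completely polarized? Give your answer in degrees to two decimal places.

θ_B' ≈ 35.16°

tan θ_B' = n₁/n₂ = 1/tan θ_B, so θ_B' = 90° − θ_B.
θ_B' = 90° − 54.84° = 35.16°.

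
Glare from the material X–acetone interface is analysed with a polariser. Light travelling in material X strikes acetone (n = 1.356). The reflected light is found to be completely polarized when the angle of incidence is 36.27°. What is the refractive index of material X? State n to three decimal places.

n ≈ 1.848

At Brewster's angle, tan θ_B = n₂/n₁ with n₁ on the incident side (material X) and n₂ on the transmitted side (acetone).
n₁ = n₂ / tan θ_B = 1.356 / tan 36.27° = 1.848.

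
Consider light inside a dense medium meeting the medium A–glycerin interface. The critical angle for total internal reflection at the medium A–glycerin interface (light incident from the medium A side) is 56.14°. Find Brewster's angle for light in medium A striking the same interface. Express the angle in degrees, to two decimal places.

At the critical angle sin θ_c = n₂/n₁, giving n₂/n₁ = sin 56.14° = 0.8304.
Then tan θ_B = n₂/n₁ = 0.8304, so θ_B = arctan 0.8304 = 39.71°.

θ_B ≈ 39.71°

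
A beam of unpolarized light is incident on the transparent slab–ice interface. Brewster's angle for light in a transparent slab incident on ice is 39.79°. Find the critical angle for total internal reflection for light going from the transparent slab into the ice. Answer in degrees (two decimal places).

θ_c ≈ 56.39°

tan θ_B = n₂/n₁ = tan 39.79° = 0.8329.
Total internal reflection: sin θ_c = n₂/n₁ = 0.8329.
θ_c = arcsin(0.8329) = 56.39°.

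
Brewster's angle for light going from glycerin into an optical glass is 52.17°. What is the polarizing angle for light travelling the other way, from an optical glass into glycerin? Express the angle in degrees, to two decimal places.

tan θ_B' = n₁/n₂ = 1/tan θ_B, so θ_B' = 90° − θ_B.
θ_B' = 90° − 52.17° = 37.83°.

θ_B' ≈ 37.83°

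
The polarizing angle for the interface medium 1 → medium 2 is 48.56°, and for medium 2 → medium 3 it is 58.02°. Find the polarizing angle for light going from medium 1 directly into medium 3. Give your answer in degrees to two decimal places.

θ_B ≈ 61.13°

Each Brewster angle gives a ratio: n₂/n₁ = tan 48.56° = 1.1327, n₃/n₂ = tan 58.02° = 1.6016.
So n₃/n₁ = (n₂/n₁)(n₃/n₂) = 1.1327 × 1.6016 = 1.8141.
θ_B(1→3) = arctan(1.8141) = 61.13°.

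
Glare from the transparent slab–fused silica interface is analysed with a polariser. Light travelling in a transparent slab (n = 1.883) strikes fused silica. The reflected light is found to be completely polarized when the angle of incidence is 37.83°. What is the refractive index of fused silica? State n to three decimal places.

n ≈ 1.462

Full polarization of the reflected beam means tan θ_B = n₂/n₁, where n₁ is the incident medium (a transparent slab).
n₂ = n₁ tan θ_B = 1.883 × tan 37.83° = 1.462.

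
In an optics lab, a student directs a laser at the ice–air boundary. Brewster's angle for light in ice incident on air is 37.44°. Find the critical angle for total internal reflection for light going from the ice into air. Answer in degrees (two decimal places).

θ_c ≈ 49.97°

From Brewster, n₂/n₁ = tan θ_B = tan 37.44° = 0.7657.
Then sin θ_c = n₂/n₁ = 0.7657, so θ_c = arcsin 0.7657 = 49.97°.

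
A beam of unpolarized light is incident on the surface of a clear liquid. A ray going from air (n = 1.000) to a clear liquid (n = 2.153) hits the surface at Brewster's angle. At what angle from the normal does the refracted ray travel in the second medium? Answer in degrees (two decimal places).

θ_t ≈ 24.91°

θ_B = arctan(n₂/n₁) = arctan(2.153/1.000) = 65.09°.
The refracted ray is perpendicular to the reflected ray, so θ_t = 90° − θ_B = 24.91°.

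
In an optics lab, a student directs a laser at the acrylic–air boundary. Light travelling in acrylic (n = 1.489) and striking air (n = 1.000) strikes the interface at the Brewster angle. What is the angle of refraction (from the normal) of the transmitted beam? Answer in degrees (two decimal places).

θ_t ≈ 56.12°

First find Brewster's angle: tan θ_B = 1.000/1.489 = 0.6716, giving θ_B = 33.88°.
The refracted ray is perpendicular to the reflected ray, so θ_t = 90° − θ_B = 56.12°.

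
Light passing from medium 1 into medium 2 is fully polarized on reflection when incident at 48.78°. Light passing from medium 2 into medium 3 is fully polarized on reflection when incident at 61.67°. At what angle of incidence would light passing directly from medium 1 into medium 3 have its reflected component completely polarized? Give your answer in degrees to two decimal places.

θ_B ≈ 64.72°

n₂/n₁ = tan 48.78° = 1.1415 and n₃/n₂ = tan 61.67° = 1.8549.
Multiplying, n₃/n₁ = 1.1415 × 1.8549 = 2.1173, and θ_B(1→3) = arctan 2.1173 = 64.72°.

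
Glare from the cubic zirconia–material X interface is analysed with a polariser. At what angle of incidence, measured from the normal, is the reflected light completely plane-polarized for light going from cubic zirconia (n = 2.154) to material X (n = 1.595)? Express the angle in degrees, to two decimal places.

Brewster's condition: tan θ_B = n₂/n₁ = 1.595/2.154 = 0.7405. Taking the arctangent, θ_B = 36.52°.

θ_B ≈ 36.52°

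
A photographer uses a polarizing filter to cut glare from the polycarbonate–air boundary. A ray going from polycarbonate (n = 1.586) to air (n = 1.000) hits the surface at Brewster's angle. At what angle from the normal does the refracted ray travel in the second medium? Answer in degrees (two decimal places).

θ_t ≈ 57.77°

tan θ_B = n₂/n₁ = 1.000/1.586 = 0.6305, so θ_B = 32.23°.
At Brewster's angle the reflected and refracted rays are perpendicular, so θ_t = 90° − θ_B = 90° − 32.23° = 57.77°.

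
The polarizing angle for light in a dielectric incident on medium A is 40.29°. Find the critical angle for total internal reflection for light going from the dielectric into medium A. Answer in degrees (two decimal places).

n₂/n₁ = tan 40.29° = 0.8478; the critical angle satisfies sin θ_c = n₂/n₁.
θ_c = arcsin(0.8478) = 57.97°.

θ_c ≈ 57.97°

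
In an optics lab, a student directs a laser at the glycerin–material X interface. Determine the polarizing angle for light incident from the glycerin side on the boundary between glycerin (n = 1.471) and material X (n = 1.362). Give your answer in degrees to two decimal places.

Here n₂/n₁ = 1.362/1.471 = 0.9259, and Brewster's law gives tan θ_B = n₂/n₁. Taking the arctangent, θ_B = 42.80°.

θ_B ≈ 42.80°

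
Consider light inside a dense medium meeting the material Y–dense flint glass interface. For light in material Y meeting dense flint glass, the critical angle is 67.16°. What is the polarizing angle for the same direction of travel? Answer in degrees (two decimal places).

θ_B ≈ 42.66°

At the critical angle sin θ_c = n₂/n₁, giving n₂/n₁ = sin 67.16° = 0.9216.
Then tan θ_B = n₂/n₁ = 0.9216, so θ_B = arctan 0.9216 = 42.66°.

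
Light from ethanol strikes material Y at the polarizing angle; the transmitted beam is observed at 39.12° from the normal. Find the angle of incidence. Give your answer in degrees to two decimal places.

θ_B ≈ 50.88°

Since the reflected and refracted rays are at right angles at the polarizing angle, θ_B + θ_t = 90°.
So θ_B = 90° − θ_t = 90° − 39.12° = 50.88°.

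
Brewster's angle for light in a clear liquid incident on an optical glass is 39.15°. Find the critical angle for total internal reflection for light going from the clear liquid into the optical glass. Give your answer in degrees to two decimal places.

θ_c ≈ 54.50°

From Brewster, n₂/n₁ = tan θ_B = tan 39.15° = 0.8141.
Then sin θ_c = n₂/n₁ = 0.8141, so θ_c = arcsin 0.8141 = 54.50°.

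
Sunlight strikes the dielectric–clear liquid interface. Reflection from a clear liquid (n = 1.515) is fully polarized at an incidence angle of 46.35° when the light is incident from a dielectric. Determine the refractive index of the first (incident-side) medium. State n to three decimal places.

n ≈ 1.445

Brewster's law: tan θ_B = n₂/n₁ (light incident in a dielectric, refracted into a clear liquid).
n₁ = n₂ / tan θ_B = 1.515 / tan 46.35° = 1.445.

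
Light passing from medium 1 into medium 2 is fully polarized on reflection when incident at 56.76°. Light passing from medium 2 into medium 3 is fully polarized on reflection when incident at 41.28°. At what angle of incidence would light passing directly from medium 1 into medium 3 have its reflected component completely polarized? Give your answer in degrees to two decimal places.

n₂/n₁ = tan 56.76° = 1.5258 and n₃/n₂ = tan 41.28° = 0.8779.
So n₃/n₁ = (n₂/n₁)(n₃/n₂) = 1.5258 × 0.8779 = 1.3395.
θ_B(1→3) = arctan(1.3395) = 53.26°.

θ_B ≈ 53.26°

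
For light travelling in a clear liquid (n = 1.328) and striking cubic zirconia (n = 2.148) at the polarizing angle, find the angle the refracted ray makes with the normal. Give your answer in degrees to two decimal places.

tan θ_B = n₂/n₁ = 2.148/1.328 = 1.6175, so θ_B = 58.27°.
Since θ_B + θ_t = 90° at Brewster incidence, θ_t = 90° − 58.27° = 31.73°.

θ_t ≈ 31.73°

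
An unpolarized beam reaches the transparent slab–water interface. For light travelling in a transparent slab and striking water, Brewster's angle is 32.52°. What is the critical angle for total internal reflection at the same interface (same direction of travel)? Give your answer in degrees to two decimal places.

tan θ_B = n₂/n₁ = tan 32.52° = 0.6376.
Total internal reflection: sin θ_c = n₂/n₁ = 0.6376.
θ_c = arcsin(0.6376) = 39.61°.

θ_c ≈ 39.61°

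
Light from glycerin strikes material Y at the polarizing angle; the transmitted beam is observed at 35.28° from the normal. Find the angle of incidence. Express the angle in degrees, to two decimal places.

θ_B ≈ 54.72°

At Brewster's angle the reflected and refracted rays are perpendicular, so θ_B + θ_t = 90°.
So θ_B = 90° − θ_t = 90° − 35.28° = 54.72°.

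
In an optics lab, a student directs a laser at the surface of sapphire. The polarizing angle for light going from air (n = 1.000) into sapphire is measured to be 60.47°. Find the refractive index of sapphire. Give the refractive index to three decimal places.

n ≈ 1.765

Brewster's law: tan θ_B = n₂/n₁ (light incident in air, refracted into sapphire).
n₂ = n₁ tan θ_B = 1.000 × tan 60.47° = 1.765.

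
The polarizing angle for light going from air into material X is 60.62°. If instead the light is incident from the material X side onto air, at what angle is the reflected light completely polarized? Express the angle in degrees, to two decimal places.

θ_B' ≈ 29.38°

The two Brewster angles are complementary: θ_B' = 90° − θ_B = 90° − 60.62° = 29.38°.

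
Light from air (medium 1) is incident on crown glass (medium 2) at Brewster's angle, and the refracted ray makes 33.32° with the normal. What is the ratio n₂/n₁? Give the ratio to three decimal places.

At Brewster incidence θ_B = 90° − θ_t = 90° − 33.32° = 56.68°.
tan θ_B = n₂/n₁, so n₂/n₁ = tan 56.68° = 1.521.

n₂/n₁ ≈ 1.521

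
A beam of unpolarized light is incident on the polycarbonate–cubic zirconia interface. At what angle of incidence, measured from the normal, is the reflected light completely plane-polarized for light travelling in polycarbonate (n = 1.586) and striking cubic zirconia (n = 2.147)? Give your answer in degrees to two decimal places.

θ_B ≈ 53.55°

The reflected p-component vanishes when tan θ_B = n₂/n₁.
tan θ_B = n₂/n₁ = 2.147/1.586 = 1.3537. Taking the arctangent, θ_B = 53.55°.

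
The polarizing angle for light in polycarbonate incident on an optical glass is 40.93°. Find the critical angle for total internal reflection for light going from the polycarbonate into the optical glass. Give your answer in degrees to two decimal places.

θ_c ≈ 60.13°

n₂/n₁ = tan 40.93° = 0.8671; the critical angle satisfies sin θ_c = n₂/n₁.
θ_c = arcsin(0.8671) = 60.13°.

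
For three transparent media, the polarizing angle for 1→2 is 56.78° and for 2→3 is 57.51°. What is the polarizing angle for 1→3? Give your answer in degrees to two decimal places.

n₂/n₁ = tan 56.78° = 1.5270 and n₃/n₂ = tan 57.51° = 1.5703.
n₃/n₁ = 2.3978. Then tan θ_B(1→3) = n₃/n₁, so θ_B(1→3) = arctan(2.3978) = 67.36°.

θ_B ≈ 67.36°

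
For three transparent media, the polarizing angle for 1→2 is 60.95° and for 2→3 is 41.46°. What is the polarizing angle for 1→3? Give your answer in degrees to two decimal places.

n₂/n₁ = tan 60.95° = 1.8003 and n₃/n₂ = tan 41.46° = 0.8835.
So n₃/n₁ = (n₂/n₁)(n₃/n₂) = 1.8003 × 0.8835 = 1.5906.
θ_B(1→3) = arctan(1.5906) = 57.84°.

θ_B ≈ 57.84°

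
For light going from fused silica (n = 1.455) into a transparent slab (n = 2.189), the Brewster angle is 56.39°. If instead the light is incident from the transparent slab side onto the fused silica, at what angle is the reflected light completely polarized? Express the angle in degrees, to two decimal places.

θ_B' ≈ 33.61°

tan θ_B' = n₁/n₂ = 1/tan θ_B, so θ_B' = 90° − θ_B.
θ_B' = 90° − 56.39° = 33.61°.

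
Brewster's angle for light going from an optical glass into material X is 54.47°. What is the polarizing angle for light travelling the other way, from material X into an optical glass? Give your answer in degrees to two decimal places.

Reversing the direction swaps n₁ and n₂, so tan θ_B' = 1/tan θ_B and θ_B' = 90° − θ_B.
Hence θ_B' = 90° − 54.47° = 35.53°.

θ_B' ≈ 35.53°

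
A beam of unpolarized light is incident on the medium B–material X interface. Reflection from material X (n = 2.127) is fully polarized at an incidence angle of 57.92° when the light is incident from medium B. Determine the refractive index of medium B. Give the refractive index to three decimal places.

Full polarization of the reflected beam means tan θ_B = n₂/n₁, where n₁ is the incident medium (medium B).
n₁ = n₂ / tan θ_B = 2.127 / tan 57.92° = 1.333.

n ≈ 1.333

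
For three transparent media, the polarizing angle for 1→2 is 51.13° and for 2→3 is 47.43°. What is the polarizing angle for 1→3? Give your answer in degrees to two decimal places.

θ_B ≈ 53.48°

Each Brewster angle gives a ratio: n₂/n₁ = tan 51.13° = 1.2406, n₃/n₂ = tan 47.43° = 1.0886.
Multiplying, n₃/n₁ = 1.2406 × 1.0886 = 1.3506, and θ_B(1→3) = arctan 1.3506 = 53.48°.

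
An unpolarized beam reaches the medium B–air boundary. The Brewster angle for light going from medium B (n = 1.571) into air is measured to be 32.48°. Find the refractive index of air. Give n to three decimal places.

n ≈ 1.000

Brewster's law: tan θ_B = n₂/n₁ (light incident in medium B, refracted into air).
n₂ = n₁ tan θ_B = 1.571 × tan 32.48° = 1.000.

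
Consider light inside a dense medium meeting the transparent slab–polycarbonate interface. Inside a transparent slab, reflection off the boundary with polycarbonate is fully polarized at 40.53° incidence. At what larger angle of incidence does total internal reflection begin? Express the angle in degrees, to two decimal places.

n₂/n₁ = tan 40.53° = 0.8550; the critical angle satisfies sin θ_c = n₂/n₁.
θ_c = arcsin(0.8550) = 58.76°.

θ_c ≈ 58.76°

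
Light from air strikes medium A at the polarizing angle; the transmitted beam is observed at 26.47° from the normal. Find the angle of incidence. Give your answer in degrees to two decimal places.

θ_B ≈ 63.53°

At Brewster's angle the reflected and refracted rays are perpendicular, so θ_B + θ_t = 90°.
So θ_B = 90° − θ_t = 90° − 26.47° = 63.53°.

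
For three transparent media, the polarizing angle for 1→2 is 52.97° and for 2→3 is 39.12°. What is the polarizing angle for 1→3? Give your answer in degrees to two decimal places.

θ_B ≈ 47.15°

n₂/n₁ = tan 52.97° = 1.3256 and n₃/n₂ = tan 39.12° = 0.8133.
So n₃/n₁ = (n₂/n₁)(n₃/n₂) = 1.3256 × 0.8133 = 1.0781.
θ_B(1→3) = arctan(1.0781) = 47.15°.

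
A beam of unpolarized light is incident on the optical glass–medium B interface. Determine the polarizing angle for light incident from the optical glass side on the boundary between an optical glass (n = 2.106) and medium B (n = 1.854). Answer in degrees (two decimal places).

At Brewster's angle the reflected and refracted rays are perpendicular, which with Snell's law gives tan θ_B = n₂/n₁.
tan θ_B = n₂/n₁ = 1.854/2.106 = 0.8803.
θ_B = arctan(0.8803) = 41.36°.

θ_B ≈ 41.36°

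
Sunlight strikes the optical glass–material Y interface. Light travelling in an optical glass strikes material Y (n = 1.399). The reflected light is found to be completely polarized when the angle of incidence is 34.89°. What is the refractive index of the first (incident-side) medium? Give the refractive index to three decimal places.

Brewster's law: tan θ_B = n₂/n₁ (light incident in an optical glass, refracted into material Y).
n₁ = n₂ / tan θ_B = 1.399 / tan 34.89° = 2.006.

n ≈ 2.006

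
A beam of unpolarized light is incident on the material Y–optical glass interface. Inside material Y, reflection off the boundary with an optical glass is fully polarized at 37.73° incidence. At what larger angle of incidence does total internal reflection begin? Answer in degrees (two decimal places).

θ_c ≈ 50.69°

From Brewster, n₂/n₁ = tan θ_B = tan 37.73° = 0.7737.
Then sin θ_c = n₂/n₁ = 0.7737, so θ_c = arcsin 0.7737 = 50.69°.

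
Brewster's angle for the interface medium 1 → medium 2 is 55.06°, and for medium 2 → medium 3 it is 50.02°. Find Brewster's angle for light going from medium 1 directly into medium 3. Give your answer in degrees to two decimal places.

Each Brewster angle gives a ratio: n₂/n₁ = tan 55.06° = 1.4313, n₃/n₂ = tan 50.02° = 1.1926.
n₃/n₁ = 1.7070. Then tan θ_B(1→3) = n₃/n₁, so θ_B(1→3) = arctan(1.7070) = 59.64°.

θ_B ≈ 59.64°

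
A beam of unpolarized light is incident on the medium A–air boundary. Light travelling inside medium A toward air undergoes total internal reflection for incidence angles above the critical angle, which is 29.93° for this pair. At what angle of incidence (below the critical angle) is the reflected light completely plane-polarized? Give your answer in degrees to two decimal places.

θ_B ≈ 26.52°

At the critical angle sin θ_c = n₂/n₁, giving n₂/n₁ = sin 29.93° = 0.4989.
Then tan θ_B = n₂/n₁ = 0.4989, so θ_B = arctan 0.4989 = 26.52°.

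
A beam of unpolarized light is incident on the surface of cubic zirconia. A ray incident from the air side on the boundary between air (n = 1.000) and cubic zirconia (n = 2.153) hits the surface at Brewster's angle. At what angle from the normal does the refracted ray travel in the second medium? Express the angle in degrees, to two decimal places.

θ_t ≈ 24.91°

First find Brewster's angle: tan θ_B = 2.153/1.000 = 2.1530, giving θ_B = 65.09°.
Since θ_B + θ_t = 90° at Brewster incidence, θ_t = 90° − 65.09° = 24.91°.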